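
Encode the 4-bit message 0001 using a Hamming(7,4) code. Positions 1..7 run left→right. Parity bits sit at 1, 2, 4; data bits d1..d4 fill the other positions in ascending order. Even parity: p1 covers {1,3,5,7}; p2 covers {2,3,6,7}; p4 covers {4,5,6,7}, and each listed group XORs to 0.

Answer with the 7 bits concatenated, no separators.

Place data at non-parity positions: p1 p2 0 p4 0 0 1
p1 (pos 1,3,5,7): XOR of data positions = 0⊕0⊕1 = 1
p2 (pos 2,3,6,7): XOR of data positions = 0⊕0⊕1 = 1
p4 (pos 4,5,6,7): XOR of data positions = 0⊕0⊕1 = 1
Codeword: 1101001

1101001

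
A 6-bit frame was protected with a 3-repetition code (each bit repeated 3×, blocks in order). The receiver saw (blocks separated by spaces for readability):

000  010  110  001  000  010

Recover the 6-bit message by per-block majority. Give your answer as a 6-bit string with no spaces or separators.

001000

Block 1 (000): 0 ones → 0
Block 2 (010): 1 one → 0
Block 3 (110): 2 ones → 1
Block 4 (001): 1 one → 0
Block 5 (000): 0 ones → 0
Block 6 (010): 1 one → 0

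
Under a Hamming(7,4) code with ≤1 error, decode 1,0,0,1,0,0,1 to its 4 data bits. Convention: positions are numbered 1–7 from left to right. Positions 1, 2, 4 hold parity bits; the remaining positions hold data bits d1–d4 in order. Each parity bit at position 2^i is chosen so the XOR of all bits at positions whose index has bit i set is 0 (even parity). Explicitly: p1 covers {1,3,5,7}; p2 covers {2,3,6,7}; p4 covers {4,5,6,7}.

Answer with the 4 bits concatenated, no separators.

s1 (pos 1,3,5,7): 1⊕0⊕0⊕1 = 0
s2 (pos 2,3,6,7): 0⊕0⊕0⊕1 = 1
s4 (pos 4,5,6,7): 1⊕0⊕0⊕1 = 0
Syndrome s4…s1 = 010 → error at position 2.
Flip position 2: 1001001 → 1101001
Read data bits from positions 3,5,6,7: 0001

0001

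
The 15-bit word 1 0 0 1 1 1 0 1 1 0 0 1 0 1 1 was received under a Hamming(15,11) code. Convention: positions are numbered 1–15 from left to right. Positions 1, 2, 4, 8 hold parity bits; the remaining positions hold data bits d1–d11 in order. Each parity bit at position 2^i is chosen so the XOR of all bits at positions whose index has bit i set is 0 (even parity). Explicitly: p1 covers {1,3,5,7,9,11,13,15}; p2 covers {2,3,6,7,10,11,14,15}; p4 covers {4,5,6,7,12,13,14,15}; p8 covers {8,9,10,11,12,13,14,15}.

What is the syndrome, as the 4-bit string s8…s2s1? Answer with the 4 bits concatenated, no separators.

1010

s1 (pos 1,3,5,7,9,11,13,15): 1⊕0⊕1⊕0⊕1⊕0⊕0⊕1 = 0
s2 (pos 2,3,6,7,10,11,14,15): 0⊕0⊕1⊕0⊕0⊕0⊕1⊕1 = 1
s4 (pos 4,5,6,7,12,13,14,15): 1⊕1⊕1⊕0⊕1⊕0⊕1⊕1 = 0
s8 (pos 8,9,10,11,12,13,14,15): 1⊕1⊕0⊕0⊕1⊕0⊕1⊕1 = 1
Syndrome s8…s1 = 1010 → error at position 10.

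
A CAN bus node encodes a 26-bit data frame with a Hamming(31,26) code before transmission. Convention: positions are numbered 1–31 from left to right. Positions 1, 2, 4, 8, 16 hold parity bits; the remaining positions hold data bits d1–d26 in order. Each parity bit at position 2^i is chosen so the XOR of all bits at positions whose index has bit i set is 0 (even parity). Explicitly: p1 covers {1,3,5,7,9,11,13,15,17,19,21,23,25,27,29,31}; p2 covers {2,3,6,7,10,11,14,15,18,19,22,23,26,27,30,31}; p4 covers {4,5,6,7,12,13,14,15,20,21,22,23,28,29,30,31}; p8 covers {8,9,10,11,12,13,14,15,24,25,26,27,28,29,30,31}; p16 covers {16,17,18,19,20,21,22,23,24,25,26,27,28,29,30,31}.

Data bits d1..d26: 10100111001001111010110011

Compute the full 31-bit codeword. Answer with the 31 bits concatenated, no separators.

Place data at non-parity positions: p1 p2 1 p4 0 1 0 p8 0 1 1 1 0 0 1 p16 0 0 1 1 1 1 0 1 0 1 1 0 0 1 1
p1 (pos 1,3,5,7,9,11,13,15,17,19,21,23,25,27,29,31): XOR of data positions = 1⊕0⊕0⊕0⊕1⊕0⊕1⊕0⊕1⊕1⊕0⊕0⊕1⊕0⊕1 = 1
p2 (pos 2,3,6,7,10,11,14,15,18,19,22,23,26,27,30,31): XOR of data positions = 1⊕1⊕0⊕1⊕1⊕0⊕1⊕0⊕1⊕1⊕0⊕1⊕1⊕1⊕1 = 1
p4 (pos 4,5,6,7,12,13,14,15,20,21,22,23,28,29,30,31): XOR of data positions = 0⊕1⊕0⊕1⊕0⊕0⊕1⊕1⊕1⊕1⊕0⊕0⊕0⊕1⊕1 = 0
p8 (pos 8,9,10,11,12,13,14,15,24,25,26,27,28,29,30,31): XOR of data positions = 0⊕1⊕1⊕1⊕0⊕0⊕1⊕1⊕0⊕1⊕1⊕0⊕0⊕1⊕1 = 1
p16 (pos 16,17,18,19,20,21,22,23,24,25,26,27,28,29,30,31): XOR of data positions = 0⊕0⊕1⊕1⊕1⊕1⊕0⊕1⊕0⊕1⊕1⊕0⊕0⊕1⊕1 = 1
Codeword: 1110010101110011001111010110011

1110010101110011001111010110011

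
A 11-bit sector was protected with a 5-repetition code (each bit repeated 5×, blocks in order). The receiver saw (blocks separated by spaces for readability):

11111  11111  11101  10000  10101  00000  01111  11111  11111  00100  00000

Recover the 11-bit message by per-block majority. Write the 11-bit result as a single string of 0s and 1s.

11101011100

Block 1 (11111): 5 ones → 1
Block 2 (11111): 5 ones → 1
Block 3 (11101): 4 ones → 1
Block 4 (10000): 1 one → 0
Block 5 (10101): 3 ones → 1
Block 6 (00000): 0 ones → 0
Block 7 (01111): 4 ones → 1
Block 8 (11111): 5 ones → 1
Block 9 (11111): 5 ones → 1
Block 10 (00100): 1 one → 0
Block 11 (00000): 0 ones → 0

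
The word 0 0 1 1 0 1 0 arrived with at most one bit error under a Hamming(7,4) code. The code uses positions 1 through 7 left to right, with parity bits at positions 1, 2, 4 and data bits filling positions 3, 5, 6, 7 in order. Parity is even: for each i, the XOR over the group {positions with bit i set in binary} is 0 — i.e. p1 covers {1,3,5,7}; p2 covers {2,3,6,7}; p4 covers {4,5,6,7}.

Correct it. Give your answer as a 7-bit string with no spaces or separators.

1011010

s1 (pos 1,3,5,7): 0⊕1⊕0⊕0 = 1
s2 (pos 2,3,6,7): 0⊕1⊕1⊕0 = 0
s4 (pos 4,5,6,7): 1⊕0⊕1⊕0 = 0
Syndrome s4…s1 = 001 → error at position 1.
Flip position 1: 0011010 → 1011010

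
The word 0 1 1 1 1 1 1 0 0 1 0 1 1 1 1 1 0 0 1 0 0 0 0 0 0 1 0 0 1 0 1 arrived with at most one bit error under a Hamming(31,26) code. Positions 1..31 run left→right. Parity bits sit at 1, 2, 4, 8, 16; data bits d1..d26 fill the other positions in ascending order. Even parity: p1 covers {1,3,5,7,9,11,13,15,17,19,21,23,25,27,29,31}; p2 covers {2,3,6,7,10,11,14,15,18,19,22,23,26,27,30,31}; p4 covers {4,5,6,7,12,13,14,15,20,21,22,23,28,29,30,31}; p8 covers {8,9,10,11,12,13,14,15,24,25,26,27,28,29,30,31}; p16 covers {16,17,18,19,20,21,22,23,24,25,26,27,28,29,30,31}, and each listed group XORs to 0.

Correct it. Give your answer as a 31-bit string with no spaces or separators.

0111111001011110001000000100101

s1 (pos 1,3,5,7,9,11,13,15,17,19,21,23,25,27,29,31): 0⊕1⊕1⊕1⊕0⊕0⊕1⊕1⊕0⊕1⊕0⊕0⊕0⊕0⊕1⊕1 = 0
s2 (pos 2,3,6,7,10,11,14,15,18,19,22,23,26,27,30,31): 1⊕1⊕1⊕1⊕1⊕0⊕1⊕1⊕0⊕1⊕0⊕0⊕1⊕0⊕0⊕1 = 0
s4 (pos 4,5,6,7,12,13,14,15,20,21,22,23,28,29,30,31): 1⊕1⊕1⊕1⊕1⊕1⊕1⊕1⊕0⊕0⊕0⊕0⊕0⊕1⊕0⊕1 = 0
s8 (pos 8,9,10,11,12,13,14,15,24,25,26,27,28,29,30,31): 0⊕0⊕1⊕0⊕1⊕1⊕1⊕1⊕0⊕0⊕1⊕0⊕0⊕1⊕0⊕1 = 0
s16 (pos 16,17,18,19,20,21,22,23,24,25,26,27,28,29,30,31): 1⊕0⊕0⊕1⊕0⊕0⊕0⊕0⊕0⊕0⊕1⊕0⊕0⊕1⊕0⊕1 = 1
Syndrome s16…s1 = 10000 → error at position 16.
Flip position 16: 0111111001011111001000000100101 → 0111111001011110001000000100101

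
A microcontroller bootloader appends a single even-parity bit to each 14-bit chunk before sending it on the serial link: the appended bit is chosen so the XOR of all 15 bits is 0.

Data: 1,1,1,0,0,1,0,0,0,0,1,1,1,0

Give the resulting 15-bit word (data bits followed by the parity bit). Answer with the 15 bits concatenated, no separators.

111001000011101

XOR of the 14 data bits: 1⊕1⊕1⊕0⊕0⊕1⊕0⊕0⊕0⊕0⊕1⊕1⊕1⊕0 = 1
Parity bit = 1 (so all 15 bits XOR to 0).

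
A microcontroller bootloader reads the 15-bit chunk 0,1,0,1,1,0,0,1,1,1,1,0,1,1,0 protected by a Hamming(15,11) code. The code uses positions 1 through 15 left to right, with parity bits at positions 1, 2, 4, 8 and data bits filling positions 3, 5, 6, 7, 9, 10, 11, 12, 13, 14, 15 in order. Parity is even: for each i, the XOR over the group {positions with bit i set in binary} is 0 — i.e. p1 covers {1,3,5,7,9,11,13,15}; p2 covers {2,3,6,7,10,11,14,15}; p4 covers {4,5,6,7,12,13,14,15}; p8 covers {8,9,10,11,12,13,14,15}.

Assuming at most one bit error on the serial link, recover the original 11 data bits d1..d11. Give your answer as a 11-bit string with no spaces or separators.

01001110110

s1 (pos 1,3,5,7,9,11,13,15): 0⊕0⊕1⊕0⊕1⊕1⊕1⊕0 = 0
s2 (pos 2,3,6,7,10,11,14,15): 1⊕0⊕0⊕0⊕1⊕1⊕1⊕0 = 0
s4 (pos 4,5,6,7,12,13,14,15): 1⊕1⊕0⊕0⊕0⊕1⊕1⊕0 = 0
s8 (pos 8,9,10,11,12,13,14,15): 1⊕1⊕1⊕1⊕0⊕1⊕1⊕0 = 0
Syndrome s8…s1 = 0000 → no error.
Read data bits from positions 3,5,6,7,9,10,11,12,13,14,15: 01001110110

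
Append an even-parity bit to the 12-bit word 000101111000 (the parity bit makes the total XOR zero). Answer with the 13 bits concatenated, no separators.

0001011110001

XOR of the 12 data bits: 0⊕0⊕0⊕1⊕0⊕1⊕1⊕1⊕1⊕0⊕0⊕0 = 1
Parity bit = 1 (so all 13 bits XOR to 0).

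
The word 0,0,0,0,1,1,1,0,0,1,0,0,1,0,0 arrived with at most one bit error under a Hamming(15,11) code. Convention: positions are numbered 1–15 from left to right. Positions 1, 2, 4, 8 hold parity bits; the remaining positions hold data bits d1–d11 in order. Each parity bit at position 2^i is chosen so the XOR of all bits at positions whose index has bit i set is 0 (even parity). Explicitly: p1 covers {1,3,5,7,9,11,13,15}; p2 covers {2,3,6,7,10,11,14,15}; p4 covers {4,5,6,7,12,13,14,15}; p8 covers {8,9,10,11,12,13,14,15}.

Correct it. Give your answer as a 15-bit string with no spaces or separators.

s1 (pos 1,3,5,7,9,11,13,15): 0⊕0⊕1⊕1⊕0⊕0⊕1⊕0 = 1
s2 (pos 2,3,6,7,10,11,14,15): 0⊕0⊕1⊕1⊕1⊕0⊕0⊕0 = 1
s4 (pos 4,5,6,7,12,13,14,15): 0⊕1⊕1⊕1⊕0⊕1⊕0⊕0 = 0
s8 (pos 8,9,10,11,12,13,14,15): 0⊕0⊕1⊕0⊕0⊕1⊕0⊕0 = 0
Syndrome s8…s1 = 0011 → error at position 3.
Flip position 3: 000011100100100 → 001011100100100

001011100100100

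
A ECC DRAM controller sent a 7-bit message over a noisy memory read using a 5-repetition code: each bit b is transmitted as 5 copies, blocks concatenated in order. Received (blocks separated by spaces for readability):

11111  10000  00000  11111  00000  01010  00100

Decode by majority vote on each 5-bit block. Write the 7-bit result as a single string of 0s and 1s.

Block 1 (11111): 5 ones → 1
Block 2 (10000): 1 one → 0
Block 3 (00000): 0 ones → 0
Block 4 (11111): 5 ones → 1
Block 5 (00000): 0 ones → 0
Block 6 (01010): 2 ones → 0
Block 7 (00100): 1 one → 0

1001000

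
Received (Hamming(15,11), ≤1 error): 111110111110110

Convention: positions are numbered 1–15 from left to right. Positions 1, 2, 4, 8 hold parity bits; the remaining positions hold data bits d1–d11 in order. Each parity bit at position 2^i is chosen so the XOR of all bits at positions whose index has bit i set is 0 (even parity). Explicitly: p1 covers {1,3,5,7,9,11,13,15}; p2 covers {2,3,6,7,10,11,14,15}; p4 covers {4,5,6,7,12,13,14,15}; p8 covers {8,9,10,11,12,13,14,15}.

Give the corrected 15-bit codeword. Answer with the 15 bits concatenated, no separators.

111100111110110

s1 (pos 1,3,5,7,9,11,13,15): 1⊕1⊕1⊕1⊕1⊕1⊕1⊕0 = 1
s2 (pos 2,3,6,7,10,11,14,15): 1⊕1⊕0⊕1⊕1⊕1⊕1⊕0 = 0
s4 (pos 4,5,6,7,12,13,14,15): 1⊕1⊕0⊕1⊕0⊕1⊕1⊕0 = 1
s8 (pos 8,9,10,11,12,13,14,15): 1⊕1⊕1⊕1⊕0⊕1⊕1⊕0 = 0
Syndrome s8…s1 = 0101 → error at position 5.
Flip position 5: 111110111110110 → 111100111110110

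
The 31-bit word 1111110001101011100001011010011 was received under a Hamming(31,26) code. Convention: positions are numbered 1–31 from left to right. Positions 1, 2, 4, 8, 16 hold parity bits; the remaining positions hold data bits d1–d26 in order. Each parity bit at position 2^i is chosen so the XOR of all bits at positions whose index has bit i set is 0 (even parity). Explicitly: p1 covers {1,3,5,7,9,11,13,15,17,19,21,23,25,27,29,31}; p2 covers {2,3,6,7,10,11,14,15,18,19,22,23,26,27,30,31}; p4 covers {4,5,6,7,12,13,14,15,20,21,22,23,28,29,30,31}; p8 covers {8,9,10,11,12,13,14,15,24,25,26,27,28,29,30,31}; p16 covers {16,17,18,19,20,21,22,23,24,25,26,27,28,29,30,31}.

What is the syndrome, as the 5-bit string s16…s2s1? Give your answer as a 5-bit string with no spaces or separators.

s1 (pos 1,3,5,7,9,11,13,15,17,19,21,23,25,27,29,31): 1⊕1⊕1⊕0⊕0⊕1⊕1⊕1⊕1⊕0⊕0⊕0⊕1⊕1⊕0⊕1 = 0
s2 (pos 2,3,6,7,10,11,14,15,18,19,22,23,26,27,30,31): 1⊕1⊕1⊕0⊕1⊕1⊕0⊕1⊕0⊕0⊕1⊕0⊕0⊕1⊕1⊕1 = 0
s4 (pos 4,5,6,7,12,13,14,15,20,21,22,23,28,29,30,31): 1⊕1⊕1⊕0⊕0⊕1⊕0⊕1⊕0⊕0⊕1⊕0⊕0⊕0⊕1⊕1 = 0
s8 (pos 8,9,10,11,12,13,14,15,24,25,26,27,28,29,30,31): 0⊕0⊕1⊕1⊕0⊕1⊕0⊕1⊕1⊕1⊕0⊕1⊕0⊕0⊕1⊕1 = 1
s16 (pos 16,17,18,19,20,21,22,23,24,25,26,27,28,29,30,31): 1⊕1⊕0⊕0⊕0⊕0⊕1⊕0⊕1⊕1⊕0⊕1⊕0⊕0⊕1⊕1 = 0
Syndrome s16…s1 = 01000 → error at position 8.

01000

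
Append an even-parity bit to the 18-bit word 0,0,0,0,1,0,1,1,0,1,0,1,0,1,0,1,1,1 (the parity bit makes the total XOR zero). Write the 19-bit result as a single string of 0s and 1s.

0000101101010101111

XOR of the 18 data bits: 0⊕0⊕0⊕0⊕1⊕0⊕1⊕1⊕0⊕1⊕0⊕1⊕0⊕1⊕0⊕1⊕1⊕1 = 1
Parity bit = 1 (so all 19 bits XOR to 0).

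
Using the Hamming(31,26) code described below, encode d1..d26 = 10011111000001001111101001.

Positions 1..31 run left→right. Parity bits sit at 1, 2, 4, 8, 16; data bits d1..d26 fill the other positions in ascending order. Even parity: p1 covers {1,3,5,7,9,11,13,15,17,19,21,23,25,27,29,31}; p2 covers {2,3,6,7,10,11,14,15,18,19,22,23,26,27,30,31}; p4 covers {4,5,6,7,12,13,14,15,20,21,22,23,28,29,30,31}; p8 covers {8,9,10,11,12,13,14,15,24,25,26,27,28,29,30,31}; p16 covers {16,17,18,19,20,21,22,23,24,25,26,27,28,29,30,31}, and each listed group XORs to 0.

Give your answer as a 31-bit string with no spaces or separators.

0110001111110000001001111101001

Place data at non-parity positions: p1 p2 1 p4 0 0 1 p8 1 1 1 1 0 0 0 p16 0 0 1 0 0 1 1 1 1 1 0 1 0 0 1
p1 (pos 1,3,5,7,9,11,13,15,17,19,21,23,25,27,29,31): XOR of data positions = 1⊕0⊕1⊕1⊕1⊕0⊕0⊕0⊕1⊕0⊕1⊕1⊕0⊕0⊕1 = 0
p2 (pos 2,3,6,7,10,11,14,15,18,19,22,23,26,27,30,31): XOR of data positions = 1⊕0⊕1⊕1⊕1⊕0⊕0⊕0⊕1⊕1⊕1⊕1⊕0⊕0⊕1 = 1
p4 (pos 4,5,6,7,12,13,14,15,20,21,22,23,28,29,30,31): XOR of data positions = 0⊕0⊕1⊕1⊕0⊕0⊕0⊕0⊕0⊕1⊕1⊕1⊕0⊕0⊕1 = 0
p8 (pos 8,9,10,11,12,13,14,15,24,25,26,27,28,29,30,31): XOR of data positions = 1⊕1⊕1⊕1⊕0⊕0⊕0⊕1⊕1⊕1⊕0⊕1⊕0⊕0⊕1 = 1
p16 (pos 16,17,18,19,20,21,22,23,24,25,26,27,28,29,30,31): XOR of data positions = 0⊕0⊕1⊕0⊕0⊕1⊕1⊕1⊕1⊕1⊕0⊕1⊕0⊕0⊕1 = 0
Codeword: 0110001111110000001001111101001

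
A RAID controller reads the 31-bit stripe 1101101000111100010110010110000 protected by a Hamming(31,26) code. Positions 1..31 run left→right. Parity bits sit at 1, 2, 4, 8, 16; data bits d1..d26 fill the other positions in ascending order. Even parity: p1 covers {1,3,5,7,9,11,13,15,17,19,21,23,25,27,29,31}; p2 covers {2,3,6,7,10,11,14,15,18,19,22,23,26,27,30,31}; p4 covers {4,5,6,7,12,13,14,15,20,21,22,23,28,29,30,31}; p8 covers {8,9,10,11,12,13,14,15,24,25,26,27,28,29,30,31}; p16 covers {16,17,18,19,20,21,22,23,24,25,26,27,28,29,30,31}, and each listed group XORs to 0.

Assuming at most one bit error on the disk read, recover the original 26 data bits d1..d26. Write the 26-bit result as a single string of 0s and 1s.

s1 (pos 1,3,5,7,9,11,13,15,17,19,21,23,25,27,29,31): 1⊕0⊕1⊕1⊕0⊕1⊕1⊕0⊕0⊕0⊕1⊕0⊕0⊕1⊕0⊕0 = 1
s2 (pos 2,3,6,7,10,11,14,15,18,19,22,23,26,27,30,31): 1⊕0⊕0⊕1⊕0⊕1⊕1⊕0⊕1⊕0⊕0⊕0⊕1⊕1⊕0⊕0 = 1
s4 (pos 4,5,6,7,12,13,14,15,20,21,22,23,28,29,30,31): 1⊕1⊕0⊕1⊕1⊕1⊕1⊕0⊕1⊕1⊕0⊕0⊕0⊕0⊕0⊕0 = 0
s8 (pos 8,9,10,11,12,13,14,15,24,25,26,27,28,29,30,31): 0⊕0⊕0⊕1⊕1⊕1⊕1⊕0⊕1⊕0⊕1⊕1⊕0⊕0⊕0⊕0 = 1
s16 (pos 16,17,18,19,20,21,22,23,24,25,26,27,28,29,30,31): 0⊕0⊕1⊕0⊕1⊕1⊕0⊕0⊕1⊕0⊕1⊕1⊕0⊕0⊕0⊕0 = 0
Syndrome s16…s1 = 01011 → error at position 11.
Flip position 11: 1101101000111100010110010110000 → 1101101000011100010110010110000
Read data bits from positions 3,5,6,7,9,10,11,12,13,14,15,17,18,19,20,21,22,23,24,25,26,27,28,29,30,31: 01010001110010110010110000

01010001110010110010110000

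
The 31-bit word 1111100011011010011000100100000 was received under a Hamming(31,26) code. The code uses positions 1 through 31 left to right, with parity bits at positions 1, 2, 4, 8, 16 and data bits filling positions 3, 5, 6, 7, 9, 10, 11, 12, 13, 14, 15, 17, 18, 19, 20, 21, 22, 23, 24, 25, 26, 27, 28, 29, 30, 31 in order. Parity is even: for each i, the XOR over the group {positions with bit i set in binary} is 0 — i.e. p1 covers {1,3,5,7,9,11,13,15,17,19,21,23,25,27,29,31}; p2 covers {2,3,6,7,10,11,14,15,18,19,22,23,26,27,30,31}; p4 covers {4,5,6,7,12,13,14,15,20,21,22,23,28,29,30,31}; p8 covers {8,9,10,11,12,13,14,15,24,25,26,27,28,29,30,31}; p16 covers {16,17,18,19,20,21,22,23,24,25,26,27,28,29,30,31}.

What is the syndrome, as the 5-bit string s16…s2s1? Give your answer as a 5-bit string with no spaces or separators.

s1 (pos 1,3,5,7,9,11,13,15,17,19,21,23,25,27,29,31): 1⊕1⊕1⊕0⊕1⊕0⊕1⊕1⊕0⊕1⊕0⊕1⊕0⊕0⊕0⊕0 = 0
s2 (pos 2,3,6,7,10,11,14,15,18,19,22,23,26,27,30,31): 1⊕1⊕0⊕0⊕1⊕0⊕0⊕1⊕1⊕1⊕0⊕1⊕1⊕0⊕0⊕0 = 0
s4 (pos 4,5,6,7,12,13,14,15,20,21,22,23,28,29,30,31): 1⊕1⊕0⊕0⊕1⊕1⊕0⊕1⊕0⊕0⊕0⊕1⊕0⊕0⊕0⊕0 = 0
s8 (pos 8,9,10,11,12,13,14,15,24,25,26,27,28,29,30,31): 0⊕1⊕1⊕0⊕1⊕1⊕0⊕1⊕0⊕0⊕1⊕0⊕0⊕0⊕0⊕0 = 0
s16 (pos 16,17,18,19,20,21,22,23,24,25,26,27,28,29,30,31): 0⊕0⊕1⊕1⊕0⊕0⊕0⊕1⊕0⊕0⊕1⊕0⊕0⊕0⊕0⊕0 = 0
Syndrome s16…s1 = 00000 → no error.

00000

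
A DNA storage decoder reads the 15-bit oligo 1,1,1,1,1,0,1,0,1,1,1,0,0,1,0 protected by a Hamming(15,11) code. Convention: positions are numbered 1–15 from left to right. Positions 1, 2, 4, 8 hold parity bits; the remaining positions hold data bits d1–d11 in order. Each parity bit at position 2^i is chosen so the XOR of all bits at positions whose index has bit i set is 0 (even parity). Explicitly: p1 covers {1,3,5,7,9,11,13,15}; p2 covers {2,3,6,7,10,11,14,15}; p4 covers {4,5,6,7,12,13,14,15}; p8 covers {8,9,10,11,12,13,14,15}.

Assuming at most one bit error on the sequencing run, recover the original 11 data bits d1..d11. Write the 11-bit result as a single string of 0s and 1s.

s1 (pos 1,3,5,7,9,11,13,15): 1⊕1⊕1⊕1⊕1⊕1⊕0⊕0 = 0
s2 (pos 2,3,6,7,10,11,14,15): 1⊕1⊕0⊕1⊕1⊕1⊕1⊕0 = 0
s4 (pos 4,5,6,7,12,13,14,15): 1⊕1⊕0⊕1⊕0⊕0⊕1⊕0 = 0
s8 (pos 8,9,10,11,12,13,14,15): 0⊕1⊕1⊕1⊕0⊕0⊕1⊕0 = 0
Syndrome s8…s1 = 0000 → no error.
Read data bits from positions 3,5,6,7,9,10,11,12,13,14,15: 11011110010

11011110010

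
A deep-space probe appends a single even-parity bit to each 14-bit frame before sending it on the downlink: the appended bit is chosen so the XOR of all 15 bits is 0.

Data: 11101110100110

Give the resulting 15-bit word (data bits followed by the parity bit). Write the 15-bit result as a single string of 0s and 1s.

111011101001101

XOR of the 14 data bits: 1⊕1⊕1⊕0⊕1⊕1⊕1⊕0⊕1⊕0⊕0⊕1⊕1⊕0 = 1
Parity bit = 1 (so all 15 bits XOR to 0).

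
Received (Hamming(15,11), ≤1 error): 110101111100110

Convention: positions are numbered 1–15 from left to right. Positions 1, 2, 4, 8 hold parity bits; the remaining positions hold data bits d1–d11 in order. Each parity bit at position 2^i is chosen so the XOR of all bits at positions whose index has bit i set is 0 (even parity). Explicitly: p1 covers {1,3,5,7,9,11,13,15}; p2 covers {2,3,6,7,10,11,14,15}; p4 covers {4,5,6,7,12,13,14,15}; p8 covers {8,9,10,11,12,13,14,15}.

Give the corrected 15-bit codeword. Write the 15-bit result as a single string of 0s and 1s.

s1 (pos 1,3,5,7,9,11,13,15): 1⊕0⊕0⊕1⊕1⊕0⊕1⊕0 = 0
s2 (pos 2,3,6,7,10,11,14,15): 1⊕0⊕1⊕1⊕1⊕0⊕1⊕0 = 1
s4 (pos 4,5,6,7,12,13,14,15): 1⊕0⊕1⊕1⊕0⊕1⊕1⊕0 = 1
s8 (pos 8,9,10,11,12,13,14,15): 1⊕1⊕1⊕0⊕0⊕1⊕1⊕0 = 1
Syndrome s8…s1 = 1110 → error at position 14.
Flip position 14: 110101111100110 → 110101111100100

110101111100100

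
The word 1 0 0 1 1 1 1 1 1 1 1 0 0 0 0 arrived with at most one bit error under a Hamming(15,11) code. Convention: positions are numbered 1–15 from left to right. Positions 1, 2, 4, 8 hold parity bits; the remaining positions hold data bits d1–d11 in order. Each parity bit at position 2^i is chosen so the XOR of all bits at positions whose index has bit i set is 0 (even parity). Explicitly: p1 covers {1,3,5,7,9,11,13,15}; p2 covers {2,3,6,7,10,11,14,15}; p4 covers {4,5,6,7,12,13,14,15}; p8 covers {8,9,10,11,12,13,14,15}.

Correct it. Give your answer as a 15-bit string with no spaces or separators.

000111111110000

s1 (pos 1,3,5,7,9,11,13,15): 1⊕0⊕1⊕1⊕1⊕1⊕0⊕0 = 1
s2 (pos 2,3,6,7,10,11,14,15): 0⊕0⊕1⊕1⊕1⊕1⊕0⊕0 = 0
s4 (pos 4,5,6,7,12,13,14,15): 1⊕1⊕1⊕1⊕0⊕0⊕0⊕0 = 0
s8 (pos 8,9,10,11,12,13,14,15): 1⊕1⊕1⊕1⊕0⊕0⊕0⊕0 = 0
Syndrome s8…s1 = 0001 → error at position 1.
Flip position 1: 100111111110000 → 000111111110000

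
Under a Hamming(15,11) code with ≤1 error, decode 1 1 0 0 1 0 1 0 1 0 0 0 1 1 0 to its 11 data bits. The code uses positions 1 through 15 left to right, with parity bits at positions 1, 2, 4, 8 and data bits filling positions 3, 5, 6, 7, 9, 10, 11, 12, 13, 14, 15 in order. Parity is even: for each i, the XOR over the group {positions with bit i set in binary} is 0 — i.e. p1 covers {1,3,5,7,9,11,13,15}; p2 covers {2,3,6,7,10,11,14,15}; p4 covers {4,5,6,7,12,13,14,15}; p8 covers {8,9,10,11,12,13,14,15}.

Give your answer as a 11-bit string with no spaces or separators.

01011010110

s1 (pos 1,3,5,7,9,11,13,15): 1⊕0⊕1⊕1⊕1⊕0⊕1⊕0 = 1
s2 (pos 2,3,6,7,10,11,14,15): 1⊕0⊕0⊕1⊕0⊕0⊕1⊕0 = 1
s4 (pos 4,5,6,7,12,13,14,15): 0⊕1⊕0⊕1⊕0⊕1⊕1⊕0 = 0
s8 (pos 8,9,10,11,12,13,14,15): 0⊕1⊕0⊕0⊕0⊕1⊕1⊕0 = 1
Syndrome s8…s1 = 1011 → error at position 11.
Flip position 11: 110010101000110 → 110010101010110
Read data bits from positions 3,5,6,7,9,10,11,12,13,14,15: 01011010110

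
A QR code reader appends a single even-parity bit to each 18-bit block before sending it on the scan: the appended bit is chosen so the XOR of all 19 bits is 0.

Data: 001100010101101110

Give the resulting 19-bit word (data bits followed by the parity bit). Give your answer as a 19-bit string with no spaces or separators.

XOR of the 18 data bits: 0⊕0⊕1⊕1⊕0⊕0⊕0⊕1⊕0⊕1⊕0⊕1⊕1⊕0⊕1⊕1⊕1⊕0 = 1
Parity bit = 1 (so all 19 bits XOR to 0).

0011000101011011101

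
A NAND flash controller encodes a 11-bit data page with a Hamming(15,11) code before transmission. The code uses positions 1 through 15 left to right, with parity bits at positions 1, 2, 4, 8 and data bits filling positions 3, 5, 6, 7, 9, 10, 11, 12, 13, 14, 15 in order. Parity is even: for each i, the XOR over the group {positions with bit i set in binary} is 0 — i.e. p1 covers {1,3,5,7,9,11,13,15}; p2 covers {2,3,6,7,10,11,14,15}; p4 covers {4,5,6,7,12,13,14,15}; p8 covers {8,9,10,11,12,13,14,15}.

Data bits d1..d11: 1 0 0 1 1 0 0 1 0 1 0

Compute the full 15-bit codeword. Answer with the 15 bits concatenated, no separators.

111100111001010

Place data at non-parity positions: p1 p2 1 p4 0 0 1 p8 1 0 0 1 0 1 0
p1 (pos 1,3,5,7,9,11,13,15): XOR of data positions = 1⊕0⊕1⊕1⊕0⊕0⊕0 = 1
p2 (pos 2,3,6,7,10,11,14,15): XOR of data positions = 1⊕0⊕1⊕0⊕0⊕1⊕0 = 1
p4 (pos 4,5,6,7,12,13,14,15): XOR of data positions = 0⊕0⊕1⊕1⊕0⊕1⊕0 = 1
p8 (pos 8,9,10,11,12,13,14,15): XOR of data positions = 1⊕0⊕0⊕1⊕0⊕1⊕0 = 1
Codeword: 111100111001010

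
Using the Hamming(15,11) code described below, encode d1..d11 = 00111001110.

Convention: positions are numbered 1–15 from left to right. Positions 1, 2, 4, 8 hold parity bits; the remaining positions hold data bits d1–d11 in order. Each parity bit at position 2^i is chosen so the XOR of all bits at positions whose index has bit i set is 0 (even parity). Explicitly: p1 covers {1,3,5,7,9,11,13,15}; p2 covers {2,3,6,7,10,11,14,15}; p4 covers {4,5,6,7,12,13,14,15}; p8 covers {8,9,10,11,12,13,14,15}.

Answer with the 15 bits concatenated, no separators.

Place data at non-parity positions: p1 p2 0 p4 0 1 1 p8 1 0 0 1 1 1 0
p1 (pos 1,3,5,7,9,11,13,15): XOR of data positions = 0⊕0⊕1⊕1⊕0⊕1⊕0 = 1
p2 (pos 2,3,6,7,10,11,14,15): XOR of data positions = 0⊕1⊕1⊕0⊕0⊕1⊕0 = 1
p4 (pos 4,5,6,7,12,13,14,15): XOR of data positions = 0⊕1⊕1⊕1⊕1⊕1⊕0 = 1
p8 (pos 8,9,10,11,12,13,14,15): XOR of data positions = 1⊕0⊕0⊕1⊕1⊕1⊕0 = 0
Codeword: 110101101001110

110101101001110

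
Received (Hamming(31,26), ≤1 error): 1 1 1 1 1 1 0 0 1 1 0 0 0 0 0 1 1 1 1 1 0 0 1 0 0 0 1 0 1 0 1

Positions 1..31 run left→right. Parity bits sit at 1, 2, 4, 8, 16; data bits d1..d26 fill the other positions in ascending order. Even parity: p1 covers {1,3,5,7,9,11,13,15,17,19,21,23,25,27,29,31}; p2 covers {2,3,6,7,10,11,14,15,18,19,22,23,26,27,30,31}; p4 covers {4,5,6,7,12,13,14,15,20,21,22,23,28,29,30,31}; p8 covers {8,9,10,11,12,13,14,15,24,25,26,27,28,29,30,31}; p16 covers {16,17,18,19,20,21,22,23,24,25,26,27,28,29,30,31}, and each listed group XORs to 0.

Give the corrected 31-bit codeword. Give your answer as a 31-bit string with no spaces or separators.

s1 (pos 1,3,5,7,9,11,13,15,17,19,21,23,25,27,29,31): 1⊕1⊕1⊕0⊕1⊕0⊕0⊕0⊕1⊕1⊕0⊕1⊕0⊕1⊕1⊕1 = 0
s2 (pos 2,3,6,7,10,11,14,15,18,19,22,23,26,27,30,31): 1⊕1⊕1⊕0⊕1⊕0⊕0⊕0⊕1⊕1⊕0⊕1⊕0⊕1⊕0⊕1 = 1
s4 (pos 4,5,6,7,12,13,14,15,20,21,22,23,28,29,30,31): 1⊕1⊕1⊕0⊕0⊕0⊕0⊕0⊕1⊕0⊕0⊕1⊕0⊕1⊕0⊕1 = 1
s8 (pos 8,9,10,11,12,13,14,15,24,25,26,27,28,29,30,31): 0⊕1⊕1⊕0⊕0⊕0⊕0⊕0⊕0⊕0⊕0⊕1⊕0⊕1⊕0⊕1 = 1
s16 (pos 16,17,18,19,20,21,22,23,24,25,26,27,28,29,30,31): 1⊕1⊕1⊕1⊕1⊕0⊕0⊕1⊕0⊕0⊕0⊕1⊕0⊕1⊕0⊕1 = 1
Syndrome s16…s1 = 11110 → error at position 30.
Flip position 30: 1111110011000001111100100010101 → 1111110011000001111100100010111

1111110011000001111100100010111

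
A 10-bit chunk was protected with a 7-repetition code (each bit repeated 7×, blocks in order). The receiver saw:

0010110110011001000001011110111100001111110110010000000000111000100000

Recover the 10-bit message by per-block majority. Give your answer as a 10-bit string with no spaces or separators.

Block 1 (0010110): 3 ones → 0
Block 2 (1100110): 4 ones → 1
Block 3 (0100000): 1 one → 0
Block 4 (1011110): 5 ones → 1
Block 5 (1111000): 4 ones → 1
Block 6 (0111111): 6 ones → 1
Block 7 (0110010): 3 ones → 0
Block 8 (0000000): 0 ones → 0
Block 9 (0011100): 3 ones → 0
Block 10 (0100000): 1 one → 0

0101110000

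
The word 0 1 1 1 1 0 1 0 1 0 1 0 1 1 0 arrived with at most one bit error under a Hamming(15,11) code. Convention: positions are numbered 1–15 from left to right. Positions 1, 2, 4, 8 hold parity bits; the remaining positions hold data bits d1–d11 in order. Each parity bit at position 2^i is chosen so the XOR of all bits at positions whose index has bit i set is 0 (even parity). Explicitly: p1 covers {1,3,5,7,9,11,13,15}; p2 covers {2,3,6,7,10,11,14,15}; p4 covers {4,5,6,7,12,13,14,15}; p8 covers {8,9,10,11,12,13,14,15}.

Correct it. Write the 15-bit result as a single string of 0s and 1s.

011111101010110

s1 (pos 1,3,5,7,9,11,13,15): 0⊕1⊕1⊕1⊕1⊕1⊕1⊕0 = 0
s2 (pos 2,3,6,7,10,11,14,15): 1⊕1⊕0⊕1⊕0⊕1⊕1⊕0 = 1
s4 (pos 4,5,6,7,12,13,14,15): 1⊕1⊕0⊕1⊕0⊕1⊕1⊕0 = 1
s8 (pos 8,9,10,11,12,13,14,15): 0⊕1⊕0⊕1⊕0⊕1⊕1⊕0 = 0
Syndrome s8…s1 = 0110 → error at position 6.
Flip position 6: 011110101010110 → 011111101010110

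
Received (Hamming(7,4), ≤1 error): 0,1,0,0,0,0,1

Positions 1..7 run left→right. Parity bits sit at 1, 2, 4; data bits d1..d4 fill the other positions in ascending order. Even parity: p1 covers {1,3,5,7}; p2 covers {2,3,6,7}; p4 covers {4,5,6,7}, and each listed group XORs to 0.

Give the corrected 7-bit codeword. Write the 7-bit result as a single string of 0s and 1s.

s1 (pos 1,3,5,7): 0⊕0⊕0⊕1 = 1
s2 (pos 2,3,6,7): 1⊕0⊕0⊕1 = 0
s4 (pos 4,5,6,7): 0⊕0⊕0⊕1 = 1
Syndrome s4…s1 = 101 → error at position 5.
Flip position 5: 0100001 → 0100101

0100101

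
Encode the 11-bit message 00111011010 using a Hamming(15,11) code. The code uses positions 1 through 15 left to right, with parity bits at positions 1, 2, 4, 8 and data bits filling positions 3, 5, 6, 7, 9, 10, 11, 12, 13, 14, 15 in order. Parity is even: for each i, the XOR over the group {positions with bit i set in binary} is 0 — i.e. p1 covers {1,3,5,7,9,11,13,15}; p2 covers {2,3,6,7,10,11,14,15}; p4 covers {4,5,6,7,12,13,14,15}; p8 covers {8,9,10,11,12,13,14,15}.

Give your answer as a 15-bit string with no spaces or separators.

Place data at non-parity positions: p1 p2 0 p4 0 1 1 p8 1 0 1 1 0 1 0
p1 (pos 1,3,5,7,9,11,13,15): XOR of data positions = 0⊕0⊕1⊕1⊕1⊕0⊕0 = 1
p2 (pos 2,3,6,7,10,11,14,15): XOR of data positions = 0⊕1⊕1⊕0⊕1⊕1⊕0 = 0
p4 (pos 4,5,6,7,12,13,14,15): XOR of data positions = 0⊕1⊕1⊕1⊕0⊕1⊕0 = 0
p8 (pos 8,9,10,11,12,13,14,15): XOR of data positions = 1⊕0⊕1⊕1⊕0⊕1⊕0 = 0
Codeword: 100001101011010

100001101011010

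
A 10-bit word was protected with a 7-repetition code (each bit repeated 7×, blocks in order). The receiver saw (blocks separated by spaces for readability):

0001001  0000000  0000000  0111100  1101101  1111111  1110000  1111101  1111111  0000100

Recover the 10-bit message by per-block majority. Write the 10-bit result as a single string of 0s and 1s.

0001110110

Block 1 (0001001): 2 ones → 0
Block 2 (0000000): 0 ones → 0
Block 3 (0000000): 0 ones → 0
Block 4 (0111100): 4 ones → 1
Block 5 (1101101): 5 ones → 1
Block 6 (1111111): 7 ones → 1
Block 7 (1110000): 3 ones → 0
Block 8 (1111101): 6 ones → 1
Block 9 (1111111): 7 ones → 1
Block 10 (0000100): 1 one → 0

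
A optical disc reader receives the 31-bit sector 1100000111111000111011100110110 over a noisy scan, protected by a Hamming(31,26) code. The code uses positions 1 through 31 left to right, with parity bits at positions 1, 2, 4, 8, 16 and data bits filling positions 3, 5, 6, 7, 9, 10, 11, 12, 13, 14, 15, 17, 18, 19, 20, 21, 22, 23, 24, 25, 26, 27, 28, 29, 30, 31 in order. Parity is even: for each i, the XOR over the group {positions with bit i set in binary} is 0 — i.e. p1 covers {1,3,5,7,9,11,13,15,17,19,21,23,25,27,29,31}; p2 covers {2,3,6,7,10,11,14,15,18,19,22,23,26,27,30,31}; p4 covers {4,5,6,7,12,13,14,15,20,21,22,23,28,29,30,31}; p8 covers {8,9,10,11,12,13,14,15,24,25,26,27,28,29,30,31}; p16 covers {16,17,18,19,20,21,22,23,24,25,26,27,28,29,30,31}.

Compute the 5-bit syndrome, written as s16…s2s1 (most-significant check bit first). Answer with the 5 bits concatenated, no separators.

00100

s1 (pos 1,3,5,7,9,11,13,15,17,19,21,23,25,27,29,31): 1⊕0⊕0⊕0⊕1⊕1⊕1⊕0⊕1⊕1⊕1⊕1⊕0⊕1⊕1⊕0 = 0
s2 (pos 2,3,6,7,10,11,14,15,18,19,22,23,26,27,30,31): 1⊕0⊕0⊕0⊕1⊕1⊕0⊕0⊕1⊕1⊕1⊕1⊕1⊕1⊕1⊕0 = 0
s4 (pos 4,5,6,7,12,13,14,15,20,21,22,23,28,29,30,31): 0⊕0⊕0⊕0⊕1⊕1⊕0⊕0⊕0⊕1⊕1⊕1⊕0⊕1⊕1⊕0 = 1
s8 (pos 8,9,10,11,12,13,14,15,24,25,26,27,28,29,30,31): 1⊕1⊕1⊕1⊕1⊕1⊕0⊕0⊕0⊕0⊕1⊕1⊕0⊕1⊕1⊕0 = 0
s16 (pos 16,17,18,19,20,21,22,23,24,25,26,27,28,29,30,31): 0⊕1⊕1⊕1⊕0⊕1⊕1⊕1⊕0⊕0⊕1⊕1⊕0⊕1⊕1⊕0 = 0
Syndrome s16…s1 = 00100 → error at position 4.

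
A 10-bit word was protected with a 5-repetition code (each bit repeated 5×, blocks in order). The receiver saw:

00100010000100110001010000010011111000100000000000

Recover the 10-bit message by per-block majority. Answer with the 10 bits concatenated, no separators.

Block 1 (00100): 1 one → 0
Block 2 (01000): 1 one → 0
Block 3 (01001): 2 ones → 0
Block 4 (10001): 2 ones → 0
Block 5 (01000): 1 one → 0
Block 6 (00100): 1 one → 0
Block 7 (11111): 5 ones → 1
Block 8 (00010): 1 one → 0
Block 9 (00000): 0 ones → 0
Block 10 (00000): 0 ones → 0

0000001000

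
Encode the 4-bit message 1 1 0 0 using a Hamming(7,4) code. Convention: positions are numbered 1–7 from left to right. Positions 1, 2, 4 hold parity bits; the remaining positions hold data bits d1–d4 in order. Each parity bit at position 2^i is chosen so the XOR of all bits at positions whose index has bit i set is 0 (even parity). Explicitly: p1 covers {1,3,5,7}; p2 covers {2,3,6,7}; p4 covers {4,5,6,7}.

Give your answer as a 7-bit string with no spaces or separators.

0111100

Place data at non-parity positions: p1 p2 1 p4 1 0 0
p1 (pos 1,3,5,7): XOR of data positions = 1⊕1⊕0 = 0
p2 (pos 2,3,6,7): XOR of data positions = 1⊕0⊕0 = 1
p4 (pos 4,5,6,7): XOR of data positions = 1⊕0⊕0 = 1
Codeword: 0111100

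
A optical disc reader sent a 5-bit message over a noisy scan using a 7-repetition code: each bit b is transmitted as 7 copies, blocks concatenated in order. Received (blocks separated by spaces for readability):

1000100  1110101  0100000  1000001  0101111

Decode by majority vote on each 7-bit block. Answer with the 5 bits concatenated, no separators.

01001

Block 1 (1000100): 2 ones → 0
Block 2 (1110101): 5 ones → 1
Block 3 (0100000): 1 one → 0
Block 4 (1000001): 2 ones → 0
Block 5 (0101111): 5 ones → 1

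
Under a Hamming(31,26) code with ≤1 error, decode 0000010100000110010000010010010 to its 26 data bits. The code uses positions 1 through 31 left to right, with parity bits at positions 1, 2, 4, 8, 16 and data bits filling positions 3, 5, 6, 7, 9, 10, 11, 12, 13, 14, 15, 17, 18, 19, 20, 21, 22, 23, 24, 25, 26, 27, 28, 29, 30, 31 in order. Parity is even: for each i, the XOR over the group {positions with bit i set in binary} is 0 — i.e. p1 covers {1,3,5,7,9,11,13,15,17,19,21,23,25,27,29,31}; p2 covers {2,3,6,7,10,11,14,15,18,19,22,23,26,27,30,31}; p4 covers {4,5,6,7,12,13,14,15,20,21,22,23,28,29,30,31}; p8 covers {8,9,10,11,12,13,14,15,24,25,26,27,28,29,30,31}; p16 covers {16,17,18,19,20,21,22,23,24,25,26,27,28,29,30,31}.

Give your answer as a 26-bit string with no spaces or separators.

00100000011010000010010010

s1 (pos 1,3,5,7,9,11,13,15,17,19,21,23,25,27,29,31): 0⊕0⊕0⊕0⊕0⊕0⊕0⊕1⊕0⊕0⊕0⊕0⊕0⊕1⊕0⊕0 = 0
s2 (pos 2,3,6,7,10,11,14,15,18,19,22,23,26,27,30,31): 0⊕0⊕1⊕0⊕0⊕0⊕1⊕1⊕1⊕0⊕0⊕0⊕0⊕1⊕1⊕0 = 0
s4 (pos 4,5,6,7,12,13,14,15,20,21,22,23,28,29,30,31): 0⊕0⊕1⊕0⊕0⊕0⊕1⊕1⊕0⊕0⊕0⊕0⊕0⊕0⊕1⊕0 = 0
s8 (pos 8,9,10,11,12,13,14,15,24,25,26,27,28,29,30,31): 1⊕0⊕0⊕0⊕0⊕0⊕1⊕1⊕1⊕0⊕0⊕1⊕0⊕0⊕1⊕0 = 0
s16 (pos 16,17,18,19,20,21,22,23,24,25,26,27,28,29,30,31): 0⊕0⊕1⊕0⊕0⊕0⊕0⊕0⊕1⊕0⊕0⊕1⊕0⊕0⊕1⊕0 = 0
Syndrome s16…s1 = 00000 → no error.
Read data bits from positions 3,5,6,7,9,10,11,12,13,14,15,17,18,19,20,21,22,23,24,25,26,27,28,29,30,31: 00100000011010000010010010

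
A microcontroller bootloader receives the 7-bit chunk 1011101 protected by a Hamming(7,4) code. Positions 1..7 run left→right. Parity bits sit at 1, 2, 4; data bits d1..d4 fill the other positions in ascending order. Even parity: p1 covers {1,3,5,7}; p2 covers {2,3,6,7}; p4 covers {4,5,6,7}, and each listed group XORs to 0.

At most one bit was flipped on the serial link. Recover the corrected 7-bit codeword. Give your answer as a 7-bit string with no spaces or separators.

1010101

s1 (pos 1,3,5,7): 1⊕1⊕1⊕1 = 0
s2 (pos 2,3,6,7): 0⊕1⊕0⊕1 = 0
s4 (pos 4,5,6,7): 1⊕1⊕0⊕1 = 1
Syndrome s4…s1 = 100 → error at position 4.
Flip position 4: 1011101 → 1010101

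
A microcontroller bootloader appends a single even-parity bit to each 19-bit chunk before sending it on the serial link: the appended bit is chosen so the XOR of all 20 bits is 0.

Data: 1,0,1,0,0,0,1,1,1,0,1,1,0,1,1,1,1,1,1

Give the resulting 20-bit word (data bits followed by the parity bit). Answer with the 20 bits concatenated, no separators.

10100011101101111111

XOR of the 19 data bits: 1⊕0⊕1⊕0⊕0⊕0⊕1⊕1⊕1⊕0⊕1⊕1⊕0⊕1⊕1⊕1⊕1⊕1⊕1 = 1
Parity bit = 1 (so all 20 bits XOR to 0).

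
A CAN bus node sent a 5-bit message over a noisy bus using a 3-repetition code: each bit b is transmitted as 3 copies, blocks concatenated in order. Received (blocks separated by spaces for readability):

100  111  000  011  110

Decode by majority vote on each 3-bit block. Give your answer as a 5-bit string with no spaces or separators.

01011

Block 1 (100): 1 one → 0
Block 2 (111): 3 ones → 1
Block 3 (000): 0 ones → 0
Block 4 (011): 2 ones → 1
Block 5 (110): 2 ones → 1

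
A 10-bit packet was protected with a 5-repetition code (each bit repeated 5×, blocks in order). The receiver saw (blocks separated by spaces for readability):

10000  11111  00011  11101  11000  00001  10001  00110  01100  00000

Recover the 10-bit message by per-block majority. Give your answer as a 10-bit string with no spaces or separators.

Block 1 (10000): 1 one → 0
Block 2 (11111): 5 ones → 1
Block 3 (00011): 2 ones → 0
Block 4 (11101): 4 ones → 1
Block 5 (11000): 2 ones → 0
Block 6 (00001): 1 one → 0
Block 7 (10001): 2 ones → 0
Block 8 (00110): 2 ones → 0
Block 9 (01100): 2 ones → 0
Block 10 (00000): 0 ones → 0

0101000000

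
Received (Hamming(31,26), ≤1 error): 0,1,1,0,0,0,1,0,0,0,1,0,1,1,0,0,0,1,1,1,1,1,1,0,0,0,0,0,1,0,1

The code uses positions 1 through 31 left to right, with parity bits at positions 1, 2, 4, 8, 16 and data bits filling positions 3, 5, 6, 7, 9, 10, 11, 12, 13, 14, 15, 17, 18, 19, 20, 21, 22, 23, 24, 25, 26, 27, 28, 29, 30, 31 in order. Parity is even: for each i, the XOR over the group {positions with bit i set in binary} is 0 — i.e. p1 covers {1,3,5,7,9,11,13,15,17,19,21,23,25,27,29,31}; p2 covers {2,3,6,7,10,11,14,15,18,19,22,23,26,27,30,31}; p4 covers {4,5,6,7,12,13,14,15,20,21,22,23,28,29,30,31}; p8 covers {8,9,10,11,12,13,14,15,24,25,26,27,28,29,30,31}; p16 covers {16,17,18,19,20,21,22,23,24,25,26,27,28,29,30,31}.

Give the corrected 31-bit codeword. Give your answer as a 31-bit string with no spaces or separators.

s1 (pos 1,3,5,7,9,11,13,15,17,19,21,23,25,27,29,31): 0⊕1⊕0⊕1⊕0⊕1⊕1⊕0⊕0⊕1⊕1⊕1⊕0⊕0⊕1⊕1 = 1
s2 (pos 2,3,6,7,10,11,14,15,18,19,22,23,26,27,30,31): 1⊕1⊕0⊕1⊕0⊕1⊕1⊕0⊕1⊕1⊕1⊕1⊕0⊕0⊕0⊕1 = 0
s4 (pos 4,5,6,7,12,13,14,15,20,21,22,23,28,29,30,31): 0⊕0⊕0⊕1⊕0⊕1⊕1⊕0⊕1⊕1⊕1⊕1⊕0⊕1⊕0⊕1 = 1
s8 (pos 8,9,10,11,12,13,14,15,24,25,26,27,28,29,30,31): 0⊕0⊕0⊕1⊕0⊕1⊕1⊕0⊕0⊕0⊕0⊕0⊕0⊕1⊕0⊕1 = 1
s16 (pos 16,17,18,19,20,21,22,23,24,25,26,27,28,29,30,31): 0⊕0⊕1⊕1⊕1⊕1⊕1⊕1⊕0⊕0⊕0⊕0⊕0⊕1⊕0⊕1 = 0
Syndrome s16…s1 = 01101 → error at position 13.
Flip position 13: 0110001000101100011111100000101 → 0110001000100100011111100000101

0110001000100100011111100000101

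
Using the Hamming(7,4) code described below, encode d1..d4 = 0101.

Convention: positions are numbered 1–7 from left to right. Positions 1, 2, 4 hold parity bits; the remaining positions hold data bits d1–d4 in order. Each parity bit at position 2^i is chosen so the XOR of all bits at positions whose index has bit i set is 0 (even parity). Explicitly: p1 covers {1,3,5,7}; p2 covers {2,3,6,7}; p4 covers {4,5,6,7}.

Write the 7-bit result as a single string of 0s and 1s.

0100101

Place data at non-parity positions: p1 p2 0 p4 1 0 1
p1 (pos 1,3,5,7): XOR of data positions = 0⊕1⊕1 = 0
p2 (pos 2,3,6,7): XOR of data positions = 0⊕0⊕1 = 1
p4 (pos 4,5,6,7): XOR of data positions = 1⊕0⊕1 = 0
Codeword: 0100101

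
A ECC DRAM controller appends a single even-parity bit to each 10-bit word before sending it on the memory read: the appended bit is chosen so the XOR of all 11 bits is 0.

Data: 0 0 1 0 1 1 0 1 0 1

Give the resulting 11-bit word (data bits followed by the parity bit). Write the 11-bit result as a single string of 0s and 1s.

00101101011

XOR of the 10 data bits: 0⊕0⊕1⊕0⊕1⊕1⊕0⊕1⊕0⊕1 = 1
Parity bit = 1 (so all 11 bits XOR to 0).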